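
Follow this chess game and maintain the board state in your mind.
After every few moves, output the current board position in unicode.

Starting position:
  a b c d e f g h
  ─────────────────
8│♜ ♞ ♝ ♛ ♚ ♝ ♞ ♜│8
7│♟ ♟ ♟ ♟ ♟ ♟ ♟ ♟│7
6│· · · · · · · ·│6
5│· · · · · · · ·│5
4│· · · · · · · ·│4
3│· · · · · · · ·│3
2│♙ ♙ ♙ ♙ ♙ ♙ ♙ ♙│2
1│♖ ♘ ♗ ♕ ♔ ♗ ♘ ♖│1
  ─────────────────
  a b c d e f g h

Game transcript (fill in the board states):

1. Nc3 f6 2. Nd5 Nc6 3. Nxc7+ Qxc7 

  a b c d e f g h
  ─────────────────
8│♜ · ♝ · ♚ ♝ ♞ ♜│8
7│♟ ♟ ♛ ♟ ♟ · ♟ ♟│7
6│· · ♞ · · ♟ · ·│6
5│· · · · · · · ·│5
4│· · · · · · · ·│4
3│· · · · · · · ·│3
2│♙ ♙ ♙ ♙ ♙ ♙ ♙ ♙│2
1│♖ · ♗ ♕ ♔ ♗ ♘ ♖│1
  ─────────────────
  a b c d e f g h

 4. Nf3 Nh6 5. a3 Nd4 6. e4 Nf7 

  a b c d e f g h
  ─────────────────
8│♜ · ♝ · ♚ ♝ · ♜│8
7│♟ ♟ ♛ ♟ ♟ ♞ ♟ ♟│7
6│· · · · · ♟ · ·│6
5│· · · · · · · ·│5
4│· · · ♞ ♙ · · ·│4
3│♙ · · · · ♘ · ·│3
2│· ♙ ♙ ♙ · ♙ ♙ ♙│2
1│♖ · ♗ ♕ ♔ ♗ · ♖│1
  ─────────────────
  a b c d e f g h

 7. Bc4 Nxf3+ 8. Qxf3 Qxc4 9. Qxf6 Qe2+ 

  a b c d e f g h
  ─────────────────
8│♜ · ♝ · ♚ ♝ · ♜│8
7│♟ ♟ · ♟ ♟ ♞ ♟ ♟│7
6│· · · · · ♕ · ·│6
5│· · · · · · · ·│5
4│· · · · ♙ · · ·│4
3│♙ · · · · · · ·│3
2│· ♙ ♙ ♙ ♛ ♙ ♙ ♙│2
1│♖ · ♗ · ♔ · · ♖│1
  ─────────────────
  a b c d e f g h

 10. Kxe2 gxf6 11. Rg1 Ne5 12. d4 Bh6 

  a b c d e f g h
  ─────────────────
8│♜ · ♝ · ♚ · · ♜│8
7│♟ ♟ · ♟ ♟ · · ♟│7
6│· · · · · ♟ · ♝│6
5│· · · · ♞ · · ·│5
4│· · · ♙ ♙ · · ·│4
3│♙ · · · · · · ·│3
2│· ♙ ♙ · ♔ ♙ ♙ ♙│2
1│♖ · ♗ · · · ♖ ·│1
  ─────────────────
  a b c d e f g h

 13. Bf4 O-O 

  a b c d e f g h
  ─────────────────
8│♜ · ♝ · · ♜ ♚ ·│8
7│♟ ♟ · ♟ ♟ · · ♟│7
6│· · · · · ♟ · ♝│6
5│· · · · ♞ · · ·│5
4│· · · ♙ ♙ ♗ · ·│4
3│♙ · · · · · · ·│3
2│· ♙ ♙ · ♔ ♙ ♙ ♙│2
1│♖ · · · · · ♖ ·│1
  ─────────────────
  a b c d e f g h


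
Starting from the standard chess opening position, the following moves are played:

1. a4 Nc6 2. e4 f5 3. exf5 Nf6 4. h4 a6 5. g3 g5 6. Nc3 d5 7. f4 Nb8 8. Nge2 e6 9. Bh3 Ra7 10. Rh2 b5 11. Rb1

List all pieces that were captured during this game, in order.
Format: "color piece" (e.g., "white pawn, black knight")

Tracking captures:
  exf5: captured black pawn

black pawn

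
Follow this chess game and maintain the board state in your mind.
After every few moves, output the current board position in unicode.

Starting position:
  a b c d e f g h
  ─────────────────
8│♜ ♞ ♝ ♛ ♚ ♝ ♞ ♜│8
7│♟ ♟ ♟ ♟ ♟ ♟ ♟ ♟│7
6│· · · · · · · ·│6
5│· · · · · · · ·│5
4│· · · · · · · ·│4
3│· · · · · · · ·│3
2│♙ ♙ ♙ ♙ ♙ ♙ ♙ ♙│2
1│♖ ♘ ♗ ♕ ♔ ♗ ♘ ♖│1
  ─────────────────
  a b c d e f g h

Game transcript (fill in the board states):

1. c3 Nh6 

  a b c d e f g h
  ─────────────────
8│♜ ♞ ♝ ♛ ♚ ♝ · ♜│8
7│♟ ♟ ♟ ♟ ♟ ♟ ♟ ♟│7
6│· · · · · · · ♞│6
5│· · · · · · · ·│5
4│· · · · · · · ·│4
3│· · ♙ · · · · ·│3
2│♙ ♙ · ♙ ♙ ♙ ♙ ♙│2
1│♖ ♘ ♗ ♕ ♔ ♗ ♘ ♖│1
  ─────────────────
  a b c d e f g h

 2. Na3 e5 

  a b c d e f g h
  ─────────────────
8│♜ ♞ ♝ ♛ ♚ ♝ · ♜│8
7│♟ ♟ ♟ ♟ · ♟ ♟ ♟│7
6│· · · · · · · ♞│6
5│· · · · ♟ · · ·│5
4│· · · · · · · ·│4
3│♘ · ♙ · · · · ·│3
2│♙ ♙ · ♙ ♙ ♙ ♙ ♙│2
1│♖ · ♗ ♕ ♔ ♗ ♘ ♖│1
  ─────────────────
  a b c d e f g h

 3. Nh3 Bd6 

  a b c d e f g h
  ─────────────────
8│♜ ♞ ♝ ♛ ♚ · · ♜│8
7│♟ ♟ ♟ ♟ · ♟ ♟ ♟│7
6│· · · ♝ · · · ♞│6
5│· · · · ♟ · · ·│5
4│· · · · · · · ·│4
3│♘ · ♙ · · · · ♘│3
2│♙ ♙ · ♙ ♙ ♙ ♙ ♙│2
1│♖ · ♗ ♕ ♔ ♗ · ♖│1
  ─────────────────
  a b c d e f g h

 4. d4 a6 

  a b c d e f g h
  ─────────────────
8│♜ ♞ ♝ ♛ ♚ · · ♜│8
7│· ♟ ♟ ♟ · ♟ ♟ ♟│7
6│♟ · · ♝ · · · ♞│6
5│· · · · ♟ · · ·│5
4│· · · ♙ · · · ·│4
3│♘ · ♙ · · · · ♘│3
2│♙ ♙ · · ♙ ♙ ♙ ♙│2
1│♖ · ♗ ♕ ♔ ♗ · ♖│1
  ─────────────────
  a b c d e f g h



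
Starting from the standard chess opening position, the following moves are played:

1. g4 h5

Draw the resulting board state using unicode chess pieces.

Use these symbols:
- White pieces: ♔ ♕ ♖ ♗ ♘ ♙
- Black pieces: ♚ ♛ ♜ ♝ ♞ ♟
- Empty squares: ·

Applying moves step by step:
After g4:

♜ ♞ ♝ ♛ ♚ ♝ ♞ ♜
♟ ♟ ♟ ♟ ♟ ♟ ♟ ♟
· · · · · · · ·
· · · · · · · ·
· · · · · · ♙ ·
· · · · · · · ·
♙ ♙ ♙ ♙ ♙ ♙ · ♙
♖ ♘ ♗ ♕ ♔ ♗ ♘ ♖


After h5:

♜ ♞ ♝ ♛ ♚ ♝ ♞ ♜
♟ ♟ ♟ ♟ ♟ ♟ ♟ ·
· · · · · · · ·
· · · · · · · ♟
· · · · · · ♙ ·
· · · · · · · ·
♙ ♙ ♙ ♙ ♙ ♙ · ♙
♖ ♘ ♗ ♕ ♔ ♗ ♘ ♖



  a b c d e f g h
  ─────────────────
8│♜ ♞ ♝ ♛ ♚ ♝ ♞ ♜│8
7│♟ ♟ ♟ ♟ ♟ ♟ ♟ ·│7
6│· · · · · · · ·│6
5│· · · · · · · ♟│5
4│· · · · · · ♙ ·│4
3│· · · · · · · ·│3
2│♙ ♙ ♙ ♙ ♙ ♙ · ♙│2
1│♖ ♘ ♗ ♕ ♔ ♗ ♘ ♖│1
  ─────────────────
  a b c d e f g h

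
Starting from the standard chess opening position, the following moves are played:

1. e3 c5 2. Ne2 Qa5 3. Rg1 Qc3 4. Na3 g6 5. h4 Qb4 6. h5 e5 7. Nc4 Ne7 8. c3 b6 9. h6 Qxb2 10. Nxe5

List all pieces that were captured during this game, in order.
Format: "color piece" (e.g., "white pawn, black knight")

Tracking captures:
  Qxb2: captured white pawn
  Nxe5: captured black pawn

white pawn, black pawn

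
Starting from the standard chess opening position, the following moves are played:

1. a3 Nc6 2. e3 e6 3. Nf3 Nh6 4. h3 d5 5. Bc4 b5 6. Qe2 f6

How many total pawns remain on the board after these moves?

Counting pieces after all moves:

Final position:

  a b c d e f g h
  ─────────────────
8│♜ · ♝ ♛ ♚ ♝ · ♜│8
7│♟ · ♟ · · · ♟ ♟│7
6│· · ♞ · ♟ ♟ · ♞│6
5│· ♟ · ♟ · · · ·│5
4│· · ♗ · · · · ·│4
3│♙ · · · ♙ ♘ · ♙│3
2│· ♙ ♙ ♙ ♕ ♙ ♙ ·│2
1│♖ ♘ ♗ · ♔ · · ♖│1
  ─────────────────
  a b c d e f g h


16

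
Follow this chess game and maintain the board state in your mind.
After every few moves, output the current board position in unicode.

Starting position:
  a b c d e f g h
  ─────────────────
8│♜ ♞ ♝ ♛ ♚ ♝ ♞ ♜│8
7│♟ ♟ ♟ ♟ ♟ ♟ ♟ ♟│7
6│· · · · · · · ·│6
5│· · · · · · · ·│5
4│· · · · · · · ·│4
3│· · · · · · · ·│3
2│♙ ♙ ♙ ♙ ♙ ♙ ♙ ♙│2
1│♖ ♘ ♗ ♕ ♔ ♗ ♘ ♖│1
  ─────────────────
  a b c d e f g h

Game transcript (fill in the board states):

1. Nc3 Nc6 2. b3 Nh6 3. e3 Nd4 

  a b c d e f g h
  ─────────────────
8│♜ · ♝ ♛ ♚ ♝ · ♜│8
7│♟ ♟ ♟ ♟ ♟ ♟ ♟ ♟│7
6│· · · · · · · ♞│6
5│· · · · · · · ·│5
4│· · · ♞ · · · ·│4
3│· ♙ ♘ · ♙ · · ·│3
2│♙ · ♙ ♙ · ♙ ♙ ♙│2
1│♖ · ♗ ♕ ♔ ♗ ♘ ♖│1
  ─────────────────
  a b c d e f g h

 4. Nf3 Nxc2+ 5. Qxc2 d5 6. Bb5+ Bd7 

  a b c d e f g h
  ─────────────────
8│♜ · · ♛ ♚ ♝ · ♜│8
7│♟ ♟ ♟ ♝ ♟ ♟ ♟ ♟│7
6│· · · · · · · ♞│6
5│· ♗ · ♟ · · · ·│5
4│· · · · · · · ·│4
3│· ♙ ♘ · ♙ ♘ · ·│3
2│♙ · ♕ ♙ · ♙ ♙ ♙│2
1│♖ · ♗ · ♔ · · ♖│1
  ─────────────────
  a b c d e f g h

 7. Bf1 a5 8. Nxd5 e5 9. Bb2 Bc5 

  a b c d e f g h
  ─────────────────
8│♜ · · ♛ ♚ · · ♜│8
7│· ♟ ♟ ♝ · ♟ ♟ ♟│7
6│· · · · · · · ♞│6
5│♟ · ♝ ♘ ♟ · · ·│5
4│· · · · · · · ·│4
3│· ♙ · · ♙ ♘ · ·│3
2│♙ ♗ ♕ ♙ · ♙ ♙ ♙│2
1│♖ · · · ♔ ♗ · ♖│1
  ─────────────────
  a b c d e f g h

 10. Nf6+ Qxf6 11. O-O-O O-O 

  a b c d e f g h
  ─────────────────
8│♜ · · · · ♜ ♚ ·│8
7│· ♟ ♟ ♝ · ♟ ♟ ♟│7
6│· · · · · ♛ · ♞│6
5│♟ · ♝ · ♟ · · ·│5
4│· · · · · · · ·│4
3│· ♙ · · ♙ ♘ · ·│3
2│♙ ♗ ♕ ♙ · ♙ ♙ ♙│2
1│· · ♔ ♖ · ♗ · ♖│1
  ─────────────────
  a b c d e f g h


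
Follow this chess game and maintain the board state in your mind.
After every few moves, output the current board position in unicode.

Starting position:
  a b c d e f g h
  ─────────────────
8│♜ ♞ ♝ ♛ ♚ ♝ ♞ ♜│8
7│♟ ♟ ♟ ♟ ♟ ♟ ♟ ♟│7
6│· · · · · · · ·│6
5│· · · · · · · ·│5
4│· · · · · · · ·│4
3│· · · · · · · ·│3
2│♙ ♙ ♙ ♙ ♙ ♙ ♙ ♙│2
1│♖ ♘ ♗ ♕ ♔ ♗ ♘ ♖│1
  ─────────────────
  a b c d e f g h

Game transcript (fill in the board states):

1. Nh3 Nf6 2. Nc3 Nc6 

  a b c d e f g h
  ─────────────────
8│♜ · ♝ ♛ ♚ ♝ · ♜│8
7│♟ ♟ ♟ ♟ ♟ ♟ ♟ ♟│7
6│· · ♞ · · ♞ · ·│6
5│· · · · · · · ·│5
4│· · · · · · · ·│4
3│· · ♘ · · · · ♘│3
2│♙ ♙ ♙ ♙ ♙ ♙ ♙ ♙│2
1│♖ · ♗ ♕ ♔ ♗ · ♖│1
  ─────────────────
  a b c d e f g h

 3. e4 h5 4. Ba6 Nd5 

  a b c d e f g h
  ─────────────────
8│♜ · ♝ ♛ ♚ ♝ · ♜│8
7│♟ ♟ ♟ ♟ ♟ ♟ ♟ ·│7
6│♗ · ♞ · · · · ·│6
5│· · · ♞ · · · ♟│5
4│· · · · ♙ · · ·│4
3│· · ♘ · · · · ♘│3
2│♙ ♙ ♙ ♙ · ♙ ♙ ♙│2
1│♖ · ♗ ♕ ♔ · · ♖│1
  ─────────────────
  a b c d e f g h

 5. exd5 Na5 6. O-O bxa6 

  a b c d e f g h
  ─────────────────
8│♜ · ♝ ♛ ♚ ♝ · ♜│8
7│♟ · ♟ ♟ ♟ ♟ ♟ ·│7
6│♟ · · · · · · ·│6
5│♞ · · ♙ · · · ♟│5
4│· · · · · · · ·│4
3│· · ♘ · · · · ♘│3
2│♙ ♙ ♙ ♙ · ♙ ♙ ♙│2
1│♖ · ♗ ♕ · ♖ ♔ ·│1
  ─────────────────
  a b c d e f g h

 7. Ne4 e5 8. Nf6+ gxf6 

  a b c d e f g h
  ─────────────────
8│♜ · ♝ ♛ ♚ ♝ · ♜│8
7│♟ · ♟ ♟ · ♟ · ·│7
6│♟ · · · · ♟ · ·│6
5│♞ · · ♙ ♟ · · ♟│5
4│· · · · · · · ·│4
3│· · · · · · · ♘│3
2│♙ ♙ ♙ ♙ · ♙ ♙ ♙│2
1│♖ · ♗ ♕ · ♖ ♔ ·│1
  ─────────────────
  a b c d e f g h

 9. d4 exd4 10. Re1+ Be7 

  a b c d e f g h
  ─────────────────
8│♜ · ♝ ♛ ♚ · · ♜│8
7│♟ · ♟ ♟ ♝ ♟ · ·│7
6│♟ · · · · ♟ · ·│6
5│♞ · · ♙ · · · ♟│5
4│· · · ♟ · · · ·│4
3│· · · · · · · ♘│3
2│♙ ♙ ♙ · · ♙ ♙ ♙│2
1│♖ · ♗ ♕ ♖ · ♔ ·│1
  ─────────────────
  a b c d e f g h



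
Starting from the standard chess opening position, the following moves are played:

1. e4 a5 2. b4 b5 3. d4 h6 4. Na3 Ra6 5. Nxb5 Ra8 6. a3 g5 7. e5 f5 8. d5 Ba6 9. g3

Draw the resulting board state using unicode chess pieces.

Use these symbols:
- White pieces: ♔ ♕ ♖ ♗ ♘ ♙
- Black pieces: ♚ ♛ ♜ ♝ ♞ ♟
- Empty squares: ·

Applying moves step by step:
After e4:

♜ ♞ ♝ ♛ ♚ ♝ ♞ ♜
♟ ♟ ♟ ♟ ♟ ♟ ♟ ♟
· · · · · · · ·
· · · · · · · ·
· · · · ♙ · · ·
· · · · · · · ·
♙ ♙ ♙ ♙ · ♙ ♙ ♙
♖ ♘ ♗ ♕ ♔ ♗ ♘ ♖


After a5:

♜ ♞ ♝ ♛ ♚ ♝ ♞ ♜
· ♟ ♟ ♟ ♟ ♟ ♟ ♟
· · · · · · · ·
♟ · · · · · · ·
· · · · ♙ · · ·
· · · · · · · ·
♙ ♙ ♙ ♙ · ♙ ♙ ♙
♖ ♘ ♗ ♕ ♔ ♗ ♘ ♖


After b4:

♜ ♞ ♝ ♛ ♚ ♝ ♞ ♜
· ♟ ♟ ♟ ♟ ♟ ♟ ♟
· · · · · · · ·
♟ · · · · · · ·
· ♙ · · ♙ · · ·
· · · · · · · ·
♙ · ♙ ♙ · ♙ ♙ ♙
♖ ♘ ♗ ♕ ♔ ♗ ♘ ♖


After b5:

♜ ♞ ♝ ♛ ♚ ♝ ♞ ♜
· · ♟ ♟ ♟ ♟ ♟ ♟
· · · · · · · ·
♟ ♟ · · · · · ·
· ♙ · · ♙ · · ·
· · · · · · · ·
♙ · ♙ ♙ · ♙ ♙ ♙
♖ ♘ ♗ ♕ ♔ ♗ ♘ ♖


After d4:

♜ ♞ ♝ ♛ ♚ ♝ ♞ ♜
· · ♟ ♟ ♟ ♟ ♟ ♟
· · · · · · · ·
♟ ♟ · · · · · ·
· ♙ · ♙ ♙ · · ·
· · · · · · · ·
♙ · ♙ · · ♙ ♙ ♙
♖ ♘ ♗ ♕ ♔ ♗ ♘ ♖


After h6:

♜ ♞ ♝ ♛ ♚ ♝ ♞ ♜
· · ♟ ♟ ♟ ♟ ♟ ·
· · · · · · · ♟
♟ ♟ · · · · · ·
· ♙ · ♙ ♙ · · ·
· · · · · · · ·
♙ · ♙ · · ♙ ♙ ♙
♖ ♘ ♗ ♕ ♔ ♗ ♘ ♖


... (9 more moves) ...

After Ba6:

♜ ♞ · ♛ ♚ ♝ ♞ ♜
· · ♟ ♟ ♟ · · ·
♝ · · · · · · ♟
♟ ♘ · ♙ ♙ ♟ ♟ ·
· ♙ · · · · · ·
♙ · · · · · · ·
· · ♙ · · ♙ ♙ ♙
♖ · ♗ ♕ ♔ ♗ ♘ ♖


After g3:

♜ ♞ · ♛ ♚ ♝ ♞ ♜
· · ♟ ♟ ♟ · · ·
♝ · · · · · · ♟
♟ ♘ · ♙ ♙ ♟ ♟ ·
· ♙ · · · · · ·
♙ · · · · · ♙ ·
· · ♙ · · ♙ · ♙
♖ · ♗ ♕ ♔ ♗ ♘ ♖



  a b c d e f g h
  ─────────────────
8│♜ ♞ · ♛ ♚ ♝ ♞ ♜│8
7│· · ♟ ♟ ♟ · · ·│7
6│♝ · · · · · · ♟│6
5│♟ ♘ · ♙ ♙ ♟ ♟ ·│5
4│· ♙ · · · · · ·│4
3│♙ · · · · · ♙ ·│3
2│· · ♙ · · ♙ · ♙│2
1│♖ · ♗ ♕ ♔ ♗ ♘ ♖│1
  ─────────────────
  a b c d e f g h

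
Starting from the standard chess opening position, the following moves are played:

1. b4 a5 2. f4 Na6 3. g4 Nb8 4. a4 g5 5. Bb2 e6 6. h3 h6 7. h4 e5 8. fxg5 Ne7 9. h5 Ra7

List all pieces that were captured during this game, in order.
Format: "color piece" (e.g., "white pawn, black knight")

Tracking captures:
  fxg5: captured black pawn

black pawn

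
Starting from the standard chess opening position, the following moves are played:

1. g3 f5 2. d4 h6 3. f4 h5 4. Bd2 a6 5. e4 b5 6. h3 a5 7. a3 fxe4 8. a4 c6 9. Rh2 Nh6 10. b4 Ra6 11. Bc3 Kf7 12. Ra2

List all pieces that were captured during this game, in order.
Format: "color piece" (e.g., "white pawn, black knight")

Tracking captures:
  fxe4: captured white pawn

white pawn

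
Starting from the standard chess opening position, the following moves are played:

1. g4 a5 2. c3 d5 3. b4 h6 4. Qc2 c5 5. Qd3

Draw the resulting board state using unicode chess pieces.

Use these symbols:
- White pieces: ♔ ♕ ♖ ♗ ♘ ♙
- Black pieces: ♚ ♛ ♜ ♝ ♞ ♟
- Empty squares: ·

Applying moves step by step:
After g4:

♜ ♞ ♝ ♛ ♚ ♝ ♞ ♜
♟ ♟ ♟ ♟ ♟ ♟ ♟ ♟
· · · · · · · ·
· · · · · · · ·
· · · · · · ♙ ·
· · · · · · · ·
♙ ♙ ♙ ♙ ♙ ♙ · ♙
♖ ♘ ♗ ♕ ♔ ♗ ♘ ♖


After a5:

♜ ♞ ♝ ♛ ♚ ♝ ♞ ♜
· ♟ ♟ ♟ ♟ ♟ ♟ ♟
· · · · · · · ·
♟ · · · · · · ·
· · · · · · ♙ ·
· · · · · · · ·
♙ ♙ ♙ ♙ ♙ ♙ · ♙
♖ ♘ ♗ ♕ ♔ ♗ ♘ ♖


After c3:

♜ ♞ ♝ ♛ ♚ ♝ ♞ ♜
· ♟ ♟ ♟ ♟ ♟ ♟ ♟
· · · · · · · ·
♟ · · · · · · ·
· · · · · · ♙ ·
· · ♙ · · · · ·
♙ ♙ · ♙ ♙ ♙ · ♙
♖ ♘ ♗ ♕ ♔ ♗ ♘ ♖


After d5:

♜ ♞ ♝ ♛ ♚ ♝ ♞ ♜
· ♟ ♟ · ♟ ♟ ♟ ♟
· · · · · · · ·
♟ · · ♟ · · · ·
· · · · · · ♙ ·
· · ♙ · · · · ·
♙ ♙ · ♙ ♙ ♙ · ♙
♖ ♘ ♗ ♕ ♔ ♗ ♘ ♖


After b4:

♜ ♞ ♝ ♛ ♚ ♝ ♞ ♜
· ♟ ♟ · ♟ ♟ ♟ ♟
· · · · · · · ·
♟ · · ♟ · · · ·
· ♙ · · · · ♙ ·
· · ♙ · · · · ·
♙ · · ♙ ♙ ♙ · ♙
♖ ♘ ♗ ♕ ♔ ♗ ♘ ♖


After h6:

♜ ♞ ♝ ♛ ♚ ♝ ♞ ♜
· ♟ ♟ · ♟ ♟ ♟ ·
· · · · · · · ♟
♟ · · ♟ · · · ·
· ♙ · · · · ♙ ·
· · ♙ · · · · ·
♙ · · ♙ ♙ ♙ · ♙
♖ ♘ ♗ ♕ ♔ ♗ ♘ ♖


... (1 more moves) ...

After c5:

♜ ♞ ♝ ♛ ♚ ♝ ♞ ♜
· ♟ · · ♟ ♟ ♟ ·
· · · · · · · ♟
♟ · ♟ ♟ · · · ·
· ♙ · · · · ♙ ·
· · ♙ · · · · ·
♙ · ♕ ♙ ♙ ♙ · ♙
♖ ♘ ♗ · ♔ ♗ ♘ ♖


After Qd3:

♜ ♞ ♝ ♛ ♚ ♝ ♞ ♜
· ♟ · · ♟ ♟ ♟ ·
· · · · · · · ♟
♟ · ♟ ♟ · · · ·
· ♙ · · · · ♙ ·
· · ♙ ♕ · · · ·
♙ · · ♙ ♙ ♙ · ♙
♖ ♘ ♗ · ♔ ♗ ♘ ♖



  a b c d e f g h
  ─────────────────
8│♜ ♞ ♝ ♛ ♚ ♝ ♞ ♜│8
7│· ♟ · · ♟ ♟ ♟ ·│7
6│· · · · · · · ♟│6
5│♟ · ♟ ♟ · · · ·│5
4│· ♙ · · · · ♙ ·│4
3│· · ♙ ♕ · · · ·│3
2│♙ · · ♙ ♙ ♙ · ♙│2
1│♖ ♘ ♗ · ♔ ♗ ♘ ♖│1
  ─────────────────
  a b c d e f g h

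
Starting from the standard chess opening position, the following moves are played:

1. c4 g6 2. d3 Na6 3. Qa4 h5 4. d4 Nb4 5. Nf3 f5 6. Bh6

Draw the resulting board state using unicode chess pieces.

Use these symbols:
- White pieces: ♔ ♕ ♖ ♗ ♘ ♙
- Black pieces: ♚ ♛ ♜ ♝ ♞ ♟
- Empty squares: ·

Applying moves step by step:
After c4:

♜ ♞ ♝ ♛ ♚ ♝ ♞ ♜
♟ ♟ ♟ ♟ ♟ ♟ ♟ ♟
· · · · · · · ·
· · · · · · · ·
· · ♙ · · · · ·
· · · · · · · ·
♙ ♙ · ♙ ♙ ♙ ♙ ♙
♖ ♘ ♗ ♕ ♔ ♗ ♘ ♖


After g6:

♜ ♞ ♝ ♛ ♚ ♝ ♞ ♜
♟ ♟ ♟ ♟ ♟ ♟ · ♟
· · · · · · ♟ ·
· · · · · · · ·
· · ♙ · · · · ·
· · · · · · · ·
♙ ♙ · ♙ ♙ ♙ ♙ ♙
♖ ♘ ♗ ♕ ♔ ♗ ♘ ♖


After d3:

♜ ♞ ♝ ♛ ♚ ♝ ♞ ♜
♟ ♟ ♟ ♟ ♟ ♟ · ♟
· · · · · · ♟ ·
· · · · · · · ·
· · ♙ · · · · ·
· · · ♙ · · · ·
♙ ♙ · · ♙ ♙ ♙ ♙
♖ ♘ ♗ ♕ ♔ ♗ ♘ ♖


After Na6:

♜ · ♝ ♛ ♚ ♝ ♞ ♜
♟ ♟ ♟ ♟ ♟ ♟ · ♟
♞ · · · · · ♟ ·
· · · · · · · ·
· · ♙ · · · · ·
· · · ♙ · · · ·
♙ ♙ · · ♙ ♙ ♙ ♙
♖ ♘ ♗ ♕ ♔ ♗ ♘ ♖


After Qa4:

♜ · ♝ ♛ ♚ ♝ ♞ ♜
♟ ♟ ♟ ♟ ♟ ♟ · ♟
♞ · · · · · ♟ ·
· · · · · · · ·
♕ · ♙ · · · · ·
· · · ♙ · · · ·
♙ ♙ · · ♙ ♙ ♙ ♙
♖ ♘ ♗ · ♔ ♗ ♘ ♖


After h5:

♜ · ♝ ♛ ♚ ♝ ♞ ♜
♟ ♟ ♟ ♟ ♟ ♟ · ·
♞ · · · · · ♟ ·
· · · · · · · ♟
♕ · ♙ · · · · ·
· · · ♙ · · · ·
♙ ♙ · · ♙ ♙ ♙ ♙
♖ ♘ ♗ · ♔ ♗ ♘ ♖


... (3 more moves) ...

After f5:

♜ · ♝ ♛ ♚ ♝ ♞ ♜
♟ ♟ ♟ ♟ ♟ · · ·
· · · · · · ♟ ·
· · · · · ♟ · ♟
♕ ♞ ♙ ♙ · · · ·
· · · · · ♘ · ·
♙ ♙ · · ♙ ♙ ♙ ♙
♖ ♘ ♗ · ♔ ♗ · ♖


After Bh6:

♜ · ♝ ♛ ♚ ♝ ♞ ♜
♟ ♟ ♟ ♟ ♟ · · ·
· · · · · · ♟ ♗
· · · · · ♟ · ♟
♕ ♞ ♙ ♙ · · · ·
· · · · · ♘ · ·
♙ ♙ · · ♙ ♙ ♙ ♙
♖ ♘ · · ♔ ♗ · ♖



  a b c d e f g h
  ─────────────────
8│♜ · ♝ ♛ ♚ ♝ ♞ ♜│8
7│♟ ♟ ♟ ♟ ♟ · · ·│7
6│· · · · · · ♟ ♗│6
5│· · · · · ♟ · ♟│5
4│♕ ♞ ♙ ♙ · · · ·│4
3│· · · · · ♘ · ·│3
2│♙ ♙ · · ♙ ♙ ♙ ♙│2
1│♖ ♘ · · ♔ ♗ · ♖│1
  ─────────────────
  a b c d e f g h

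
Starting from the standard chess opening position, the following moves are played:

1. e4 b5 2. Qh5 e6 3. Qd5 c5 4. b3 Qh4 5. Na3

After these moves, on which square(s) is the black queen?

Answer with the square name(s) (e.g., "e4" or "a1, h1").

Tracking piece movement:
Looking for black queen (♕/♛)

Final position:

  a b c d e f g h
  ─────────────────
8│♜ ♞ ♝ · ♚ ♝ ♞ ♜│8
7│♟ · · ♟ · ♟ ♟ ♟│7
6│· · · · ♟ · · ·│6
5│· ♟ ♟ ♕ · · · ·│5
4│· · · · ♙ · · ♛│4
3│♘ ♙ · · · · · ·│3
2│♙ · ♙ ♙ · ♙ ♙ ♙│2
1│♖ · ♗ · ♔ ♗ ♘ ♖│1
  ─────────────────
  a b c d e f g h


h4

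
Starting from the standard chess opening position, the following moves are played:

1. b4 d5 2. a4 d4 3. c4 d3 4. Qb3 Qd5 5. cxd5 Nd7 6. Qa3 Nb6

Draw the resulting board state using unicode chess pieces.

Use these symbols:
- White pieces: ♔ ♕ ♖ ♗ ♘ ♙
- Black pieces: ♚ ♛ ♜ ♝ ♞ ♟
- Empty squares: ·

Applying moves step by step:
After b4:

♜ ♞ ♝ ♛ ♚ ♝ ♞ ♜
♟ ♟ ♟ ♟ ♟ ♟ ♟ ♟
· · · · · · · ·
· · · · · · · ·
· ♙ · · · · · ·
· · · · · · · ·
♙ · ♙ ♙ ♙ ♙ ♙ ♙
♖ ♘ ♗ ♕ ♔ ♗ ♘ ♖


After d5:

♜ ♞ ♝ ♛ ♚ ♝ ♞ ♜
♟ ♟ ♟ · ♟ ♟ ♟ ♟
· · · · · · · ·
· · · ♟ · · · ·
· ♙ · · · · · ·
· · · · · · · ·
♙ · ♙ ♙ ♙ ♙ ♙ ♙
♖ ♘ ♗ ♕ ♔ ♗ ♘ ♖


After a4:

♜ ♞ ♝ ♛ ♚ ♝ ♞ ♜
♟ ♟ ♟ · ♟ ♟ ♟ ♟
· · · · · · · ·
· · · ♟ · · · ·
♙ ♙ · · · · · ·
· · · · · · · ·
· · ♙ ♙ ♙ ♙ ♙ ♙
♖ ♘ ♗ ♕ ♔ ♗ ♘ ♖


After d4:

♜ ♞ ♝ ♛ ♚ ♝ ♞ ♜
♟ ♟ ♟ · ♟ ♟ ♟ ♟
· · · · · · · ·
· · · · · · · ·
♙ ♙ · ♟ · · · ·
· · · · · · · ·
· · ♙ ♙ ♙ ♙ ♙ ♙
♖ ♘ ♗ ♕ ♔ ♗ ♘ ♖


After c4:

♜ ♞ ♝ ♛ ♚ ♝ ♞ ♜
♟ ♟ ♟ · ♟ ♟ ♟ ♟
· · · · · · · ·
· · · · · · · ·
♙ ♙ ♙ ♟ · · · ·
· · · · · · · ·
· · · ♙ ♙ ♙ ♙ ♙
♖ ♘ ♗ ♕ ♔ ♗ ♘ ♖


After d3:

♜ ♞ ♝ ♛ ♚ ♝ ♞ ♜
♟ ♟ ♟ · ♟ ♟ ♟ ♟
· · · · · · · ·
· · · · · · · ·
♙ ♙ ♙ · · · · ·
· · · ♟ · · · ·
· · · ♙ ♙ ♙ ♙ ♙
♖ ♘ ♗ ♕ ♔ ♗ ♘ ♖


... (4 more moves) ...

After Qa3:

♜ · ♝ · ♚ ♝ ♞ ♜
♟ ♟ ♟ ♞ ♟ ♟ ♟ ♟
· · · · · · · ·
· · · ♙ · · · ·
♙ ♙ · · · · · ·
♕ · · ♟ · · · ·
· · · ♙ ♙ ♙ ♙ ♙
♖ ♘ ♗ · ♔ ♗ ♘ ♖


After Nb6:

♜ · ♝ · ♚ ♝ ♞ ♜
♟ ♟ ♟ · ♟ ♟ ♟ ♟
· ♞ · · · · · ·
· · · ♙ · · · ·
♙ ♙ · · · · · ·
♕ · · ♟ · · · ·
· · · ♙ ♙ ♙ ♙ ♙
♖ ♘ ♗ · ♔ ♗ ♘ ♖



  a b c d e f g h
  ─────────────────
8│♜ · ♝ · ♚ ♝ ♞ ♜│8
7│♟ ♟ ♟ · ♟ ♟ ♟ ♟│7
6│· ♞ · · · · · ·│6
5│· · · ♙ · · · ·│5
4│♙ ♙ · · · · · ·│4
3│♕ · · ♟ · · · ·│3
2│· · · ♙ ♙ ♙ ♙ ♙│2
1│♖ ♘ ♗ · ♔ ♗ ♘ ♖│1
  ─────────────────
  a b c d e f g h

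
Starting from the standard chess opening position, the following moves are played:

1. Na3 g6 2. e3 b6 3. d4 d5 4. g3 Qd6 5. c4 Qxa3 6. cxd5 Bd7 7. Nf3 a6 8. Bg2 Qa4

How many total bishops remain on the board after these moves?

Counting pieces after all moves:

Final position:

  a b c d e f g h
  ─────────────────
8│♜ ♞ · · ♚ ♝ ♞ ♜│8
7│· · ♟ ♝ ♟ ♟ · ♟│7
6│♟ ♟ · · · · ♟ ·│6
5│· · · ♙ · · · ·│5
4│♛ · · ♙ · · · ·│4
3│· · · · ♙ ♘ ♙ ·│3
2│♙ ♙ · · · ♙ ♗ ♙│2
1│♖ · ♗ ♕ ♔ · · ♖│1
  ─────────────────
  a b c d e f g h


4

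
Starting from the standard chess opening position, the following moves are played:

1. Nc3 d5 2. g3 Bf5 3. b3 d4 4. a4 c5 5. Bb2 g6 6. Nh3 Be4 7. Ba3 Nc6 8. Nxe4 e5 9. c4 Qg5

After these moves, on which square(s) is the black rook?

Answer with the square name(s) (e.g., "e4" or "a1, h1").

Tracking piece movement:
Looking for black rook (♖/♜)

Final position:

  a b c d e f g h
  ─────────────────
8│♜ · · · ♚ ♝ ♞ ♜│8
7│♟ ♟ · · · ♟ · ♟│7
6│· · ♞ · · · ♟ ·│6
5│· · ♟ · ♟ · ♛ ·│5
4│♙ · ♙ ♟ ♘ · · ·│4
3│♗ ♙ · · · · ♙ ♘│3
2│· · · ♙ ♙ ♙ · ♙│2
1│♖ · · ♕ ♔ ♗ · ♖│1
  ─────────────────
  a b c d e f g h


a8, h8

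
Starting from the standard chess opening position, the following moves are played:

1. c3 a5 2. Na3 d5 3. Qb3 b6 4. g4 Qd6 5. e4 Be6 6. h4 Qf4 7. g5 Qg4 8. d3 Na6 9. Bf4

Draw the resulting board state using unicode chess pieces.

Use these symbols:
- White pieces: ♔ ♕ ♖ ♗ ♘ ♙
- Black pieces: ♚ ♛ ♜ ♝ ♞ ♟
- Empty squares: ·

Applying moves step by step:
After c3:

♜ ♞ ♝ ♛ ♚ ♝ ♞ ♜
♟ ♟ ♟ ♟ ♟ ♟ ♟ ♟
· · · · · · · ·
· · · · · · · ·
· · · · · · · ·
· · ♙ · · · · ·
♙ ♙ · ♙ ♙ ♙ ♙ ♙
♖ ♘ ♗ ♕ ♔ ♗ ♘ ♖


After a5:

♜ ♞ ♝ ♛ ♚ ♝ ♞ ♜
· ♟ ♟ ♟ ♟ ♟ ♟ ♟
· · · · · · · ·
♟ · · · · · · ·
· · · · · · · ·
· · ♙ · · · · ·
♙ ♙ · ♙ ♙ ♙ ♙ ♙
♖ ♘ ♗ ♕ ♔ ♗ ♘ ♖


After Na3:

♜ ♞ ♝ ♛ ♚ ♝ ♞ ♜
· ♟ ♟ ♟ ♟ ♟ ♟ ♟
· · · · · · · ·
♟ · · · · · · ·
· · · · · · · ·
♘ · ♙ · · · · ·
♙ ♙ · ♙ ♙ ♙ ♙ ♙
♖ · ♗ ♕ ♔ ♗ ♘ ♖


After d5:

♜ ♞ ♝ ♛ ♚ ♝ ♞ ♜
· ♟ ♟ · ♟ ♟ ♟ ♟
· · · · · · · ·
♟ · · ♟ · · · ·
· · · · · · · ·
♘ · ♙ · · · · ·
♙ ♙ · ♙ ♙ ♙ ♙ ♙
♖ · ♗ ♕ ♔ ♗ ♘ ♖


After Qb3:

♜ ♞ ♝ ♛ ♚ ♝ ♞ ♜
· ♟ ♟ · ♟ ♟ ♟ ♟
· · · · · · · ·
♟ · · ♟ · · · ·
· · · · · · · ·
♘ ♕ ♙ · · · · ·
♙ ♙ · ♙ ♙ ♙ ♙ ♙
♖ · ♗ · ♔ ♗ ♘ ♖


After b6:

♜ ♞ ♝ ♛ ♚ ♝ ♞ ♜
· · ♟ · ♟ ♟ ♟ ♟
· ♟ · · · · · ·
♟ · · ♟ · · · ·
· · · · · · · ·
♘ ♕ ♙ · · · · ·
♙ ♙ · ♙ ♙ ♙ ♙ ♙
♖ · ♗ · ♔ ♗ ♘ ♖


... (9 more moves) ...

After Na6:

♜ · · · ♚ ♝ ♞ ♜
· · ♟ · ♟ ♟ ♟ ♟
♞ ♟ · · ♝ · · ·
♟ · · ♟ · · ♙ ·
· · · · ♙ · ♛ ♙
♘ ♕ ♙ ♙ · · · ·
♙ ♙ · · · ♙ · ·
♖ · ♗ · ♔ ♗ ♘ ♖


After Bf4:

♜ · · · ♚ ♝ ♞ ♜
· · ♟ · ♟ ♟ ♟ ♟
♞ ♟ · · ♝ · · ·
♟ · · ♟ · · ♙ ·
· · · · ♙ ♗ ♛ ♙
♘ ♕ ♙ ♙ · · · ·
♙ ♙ · · · ♙ · ·
♖ · · · ♔ ♗ ♘ ♖



  a b c d e f g h
  ─────────────────
8│♜ · · · ♚ ♝ ♞ ♜│8
7│· · ♟ · ♟ ♟ ♟ ♟│7
6│♞ ♟ · · ♝ · · ·│6
5│♟ · · ♟ · · ♙ ·│5
4│· · · · ♙ ♗ ♛ ♙│4
3│♘ ♕ ♙ ♙ · · · ·│3
2│♙ ♙ · · · ♙ · ·│2
1│♖ · · · ♔ ♗ ♘ ♖│1
  ─────────────────
  a b c d e f g h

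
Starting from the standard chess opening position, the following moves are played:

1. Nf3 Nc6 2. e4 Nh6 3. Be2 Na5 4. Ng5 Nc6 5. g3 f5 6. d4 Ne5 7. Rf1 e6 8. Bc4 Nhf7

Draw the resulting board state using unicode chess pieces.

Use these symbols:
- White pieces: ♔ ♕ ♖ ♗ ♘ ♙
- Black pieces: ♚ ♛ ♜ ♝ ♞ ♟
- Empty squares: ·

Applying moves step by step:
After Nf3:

♜ ♞ ♝ ♛ ♚ ♝ ♞ ♜
♟ ♟ ♟ ♟ ♟ ♟ ♟ ♟
· · · · · · · ·
· · · · · · · ·
· · · · · · · ·
· · · · · ♘ · ·
♙ ♙ ♙ ♙ ♙ ♙ ♙ ♙
♖ ♘ ♗ ♕ ♔ ♗ · ♖


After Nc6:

♜ · ♝ ♛ ♚ ♝ ♞ ♜
♟ ♟ ♟ ♟ ♟ ♟ ♟ ♟
· · ♞ · · · · ·
· · · · · · · ·
· · · · · · · ·
· · · · · ♘ · ·
♙ ♙ ♙ ♙ ♙ ♙ ♙ ♙
♖ ♘ ♗ ♕ ♔ ♗ · ♖


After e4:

♜ · ♝ ♛ ♚ ♝ ♞ ♜
♟ ♟ ♟ ♟ ♟ ♟ ♟ ♟
· · ♞ · · · · ·
· · · · · · · ·
· · · · ♙ · · ·
· · · · · ♘ · ·
♙ ♙ ♙ ♙ · ♙ ♙ ♙
♖ ♘ ♗ ♕ ♔ ♗ · ♖


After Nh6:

♜ · ♝ ♛ ♚ ♝ · ♜
♟ ♟ ♟ ♟ ♟ ♟ ♟ ♟
· · ♞ · · · · ♞
· · · · · · · ·
· · · · ♙ · · ·
· · · · · ♘ · ·
♙ ♙ ♙ ♙ · ♙ ♙ ♙
♖ ♘ ♗ ♕ ♔ ♗ · ♖


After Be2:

♜ · ♝ ♛ ♚ ♝ · ♜
♟ ♟ ♟ ♟ ♟ ♟ ♟ ♟
· · ♞ · · · · ♞
· · · · · · · ·
· · · · ♙ · · ·
· · · · · ♘ · ·
♙ ♙ ♙ ♙ ♗ ♙ ♙ ♙
♖ ♘ ♗ ♕ ♔ · · ♖


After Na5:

♜ · ♝ ♛ ♚ ♝ · ♜
♟ ♟ ♟ ♟ ♟ ♟ ♟ ♟
· · · · · · · ♞
♞ · · · · · · ·
· · · · ♙ · · ·
· · · · · ♘ · ·
♙ ♙ ♙ ♙ ♗ ♙ ♙ ♙
♖ ♘ ♗ ♕ ♔ · · ♖


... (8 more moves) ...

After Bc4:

♜ · ♝ ♛ ♚ ♝ · ♜
♟ ♟ ♟ ♟ · · ♟ ♟
· · · · ♟ · · ♞
· · · · ♞ ♟ ♘ ·
· · ♗ ♙ ♙ · · ·
· · · · · · ♙ ·
♙ ♙ ♙ · · ♙ · ♙
♖ ♘ ♗ ♕ ♔ ♖ · ·


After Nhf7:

♜ · ♝ ♛ ♚ ♝ · ♜
♟ ♟ ♟ ♟ · ♞ ♟ ♟
· · · · ♟ · · ·
· · · · ♞ ♟ ♘ ·
· · ♗ ♙ ♙ · · ·
· · · · · · ♙ ·
♙ ♙ ♙ · · ♙ · ♙
♖ ♘ ♗ ♕ ♔ ♖ · ·



  a b c d e f g h
  ─────────────────
8│♜ · ♝ ♛ ♚ ♝ · ♜│8
7│♟ ♟ ♟ ♟ · ♞ ♟ ♟│7
6│· · · · ♟ · · ·│6
5│· · · · ♞ ♟ ♘ ·│5
4│· · ♗ ♙ ♙ · · ·│4
3│· · · · · · ♙ ·│3
2│♙ ♙ ♙ · · ♙ · ♙│2
1│♖ ♘ ♗ ♕ ♔ ♖ · ·│1
  ─────────────────
  a b c d e f g h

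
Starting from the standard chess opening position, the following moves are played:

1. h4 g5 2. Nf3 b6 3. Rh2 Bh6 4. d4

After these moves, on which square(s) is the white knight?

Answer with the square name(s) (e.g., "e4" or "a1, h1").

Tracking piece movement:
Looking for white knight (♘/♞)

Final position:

  a b c d e f g h
  ─────────────────
8│♜ ♞ ♝ ♛ ♚ · ♞ ♜│8
7│♟ · ♟ ♟ ♟ ♟ · ♟│7
6│· ♟ · · · · · ♝│6
5│· · · · · · ♟ ·│5
4│· · · ♙ · · · ♙│4
3│· · · · · ♘ · ·│3
2│♙ ♙ ♙ · ♙ ♙ ♙ ♖│2
1│♖ ♘ ♗ ♕ ♔ ♗ · ·│1
  ─────────────────
  a b c d e f g h


b1, f3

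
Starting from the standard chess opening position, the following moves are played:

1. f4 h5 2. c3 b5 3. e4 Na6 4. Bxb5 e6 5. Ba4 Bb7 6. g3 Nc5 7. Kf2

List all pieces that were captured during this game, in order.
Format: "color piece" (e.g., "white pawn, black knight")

Tracking captures:
  Bxb5: captured black pawn

black pawn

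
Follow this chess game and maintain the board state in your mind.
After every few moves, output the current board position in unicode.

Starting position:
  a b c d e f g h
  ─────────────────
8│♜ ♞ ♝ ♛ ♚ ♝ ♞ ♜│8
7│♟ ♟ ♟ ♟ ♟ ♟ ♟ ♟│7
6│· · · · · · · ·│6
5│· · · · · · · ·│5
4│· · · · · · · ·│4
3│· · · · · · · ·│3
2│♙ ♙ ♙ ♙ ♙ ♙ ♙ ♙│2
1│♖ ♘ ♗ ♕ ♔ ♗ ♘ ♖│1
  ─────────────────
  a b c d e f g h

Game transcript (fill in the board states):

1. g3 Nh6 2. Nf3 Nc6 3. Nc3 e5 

  a b c d e f g h
  ─────────────────
8│♜ · ♝ ♛ ♚ ♝ · ♜│8
7│♟ ♟ ♟ ♟ · ♟ ♟ ♟│7
6│· · ♞ · · · · ♞│6
5│· · · · ♟ · · ·│5
4│· · · · · · · ·│4
3│· · ♘ · · ♘ ♙ ·│3
2│♙ ♙ ♙ ♙ ♙ ♙ · ♙│2
1│♖ · ♗ ♕ ♔ ♗ · ♖│1
  ─────────────────
  a b c d e f g h

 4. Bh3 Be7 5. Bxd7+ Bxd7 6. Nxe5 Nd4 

  a b c d e f g h
  ─────────────────
8│♜ · · ♛ ♚ · · ♜│8
7│♟ ♟ ♟ ♝ ♝ ♟ ♟ ♟│7
6│· · · · · · · ♞│6
5│· · · · ♘ · · ·│5
4│· · · ♞ · · · ·│4
3│· · ♘ · · · ♙ ·│3
2│♙ ♙ ♙ ♙ ♙ ♙ · ♙│2
1│♖ · ♗ ♕ ♔ · · ♖│1
  ─────────────────
  a b c d e f g h

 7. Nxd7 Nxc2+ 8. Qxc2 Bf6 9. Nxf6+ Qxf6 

  a b c d e f g h
  ─────────────────
8│♜ · · · ♚ · · ♜│8
7│♟ ♟ ♟ · · ♟ ♟ ♟│7
6│· · · · · ♛ · ♞│6
5│· · · · · · · ·│5
4│· · · · · · · ·│4
3│· · ♘ · · · ♙ ·│3
2│♙ ♙ ♕ ♙ ♙ ♙ · ♙│2
1│♖ · ♗ · ♔ · · ♖│1
  ─────────────────
  a b c d e f g h

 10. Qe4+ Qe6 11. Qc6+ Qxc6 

  a b c d e f g h
  ─────────────────
8│♜ · · · ♚ · · ♜│8
7│♟ ♟ ♟ · · ♟ ♟ ♟│7
6│· · ♛ · · · · ♞│6
5│· · · · · · · ·│5
4│· · · · · · · ·│4
3│· · ♘ · · · ♙ ·│3
2│♙ ♙ · ♙ ♙ ♙ · ♙│2
1│♖ · ♗ · ♔ · · ♖│1
  ─────────────────
  a b c d e f g h


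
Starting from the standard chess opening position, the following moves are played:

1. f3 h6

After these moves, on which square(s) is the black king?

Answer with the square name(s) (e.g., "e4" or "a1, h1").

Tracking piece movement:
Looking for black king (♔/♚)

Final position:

  a b c d e f g h
  ─────────────────
8│♜ ♞ ♝ ♛ ♚ ♝ ♞ ♜│8
7│♟ ♟ ♟ ♟ ♟ ♟ ♟ ·│7
6│· · · · · · · ♟│6
5│· · · · · · · ·│5
4│· · · · · · · ·│4
3│· · · · · ♙ · ·│3
2│♙ ♙ ♙ ♙ ♙ · ♙ ♙│2
1│♖ ♘ ♗ ♕ ♔ ♗ ♘ ♖│1
  ─────────────────
  a b c d e f g h


e8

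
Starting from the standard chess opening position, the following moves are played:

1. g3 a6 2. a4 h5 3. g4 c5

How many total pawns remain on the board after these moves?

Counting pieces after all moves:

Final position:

  a b c d e f g h
  ─────────────────
8│♜ ♞ ♝ ♛ ♚ ♝ ♞ ♜│8
7│· ♟ · ♟ ♟ ♟ ♟ ·│7
6│♟ · · · · · · ·│6
5│· · ♟ · · · · ♟│5
4│♙ · · · · · ♙ ·│4
3│· · · · · · · ·│3
2│· ♙ ♙ ♙ ♙ ♙ · ♙│2
1│♖ ♘ ♗ ♕ ♔ ♗ ♘ ♖│1
  ─────────────────
  a b c d e f g h


16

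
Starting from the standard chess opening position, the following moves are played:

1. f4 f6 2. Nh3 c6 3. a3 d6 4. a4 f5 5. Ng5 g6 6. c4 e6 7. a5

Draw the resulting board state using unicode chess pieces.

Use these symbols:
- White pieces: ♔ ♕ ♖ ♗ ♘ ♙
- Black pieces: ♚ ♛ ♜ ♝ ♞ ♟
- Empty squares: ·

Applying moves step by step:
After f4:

♜ ♞ ♝ ♛ ♚ ♝ ♞ ♜
♟ ♟ ♟ ♟ ♟ ♟ ♟ ♟
· · · · · · · ·
· · · · · · · ·
· · · · · ♙ · ·
· · · · · · · ·
♙ ♙ ♙ ♙ ♙ · ♙ ♙
♖ ♘ ♗ ♕ ♔ ♗ ♘ ♖


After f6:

♜ ♞ ♝ ♛ ♚ ♝ ♞ ♜
♟ ♟ ♟ ♟ ♟ · ♟ ♟
· · · · · ♟ · ·
· · · · · · · ·
· · · · · ♙ · ·
· · · · · · · ·
♙ ♙ ♙ ♙ ♙ · ♙ ♙
♖ ♘ ♗ ♕ ♔ ♗ ♘ ♖


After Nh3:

♜ ♞ ♝ ♛ ♚ ♝ ♞ ♜
♟ ♟ ♟ ♟ ♟ · ♟ ♟
· · · · · ♟ · ·
· · · · · · · ·
· · · · · ♙ · ·
· · · · · · · ♘
♙ ♙ ♙ ♙ ♙ · ♙ ♙
♖ ♘ ♗ ♕ ♔ ♗ · ♖


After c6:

♜ ♞ ♝ ♛ ♚ ♝ ♞ ♜
♟ ♟ · ♟ ♟ · ♟ ♟
· · ♟ · · ♟ · ·
· · · · · · · ·
· · · · · ♙ · ·
· · · · · · · ♘
♙ ♙ ♙ ♙ ♙ · ♙ ♙
♖ ♘ ♗ ♕ ♔ ♗ · ♖


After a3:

♜ ♞ ♝ ♛ ♚ ♝ ♞ ♜
♟ ♟ · ♟ ♟ · ♟ ♟
· · ♟ · · ♟ · ·
· · · · · · · ·
· · · · · ♙ · ·
♙ · · · · · · ♘
· ♙ ♙ ♙ ♙ · ♙ ♙
♖ ♘ ♗ ♕ ♔ ♗ · ♖


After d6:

♜ ♞ ♝ ♛ ♚ ♝ ♞ ♜
♟ ♟ · · ♟ · ♟ ♟
· · ♟ ♟ · ♟ · ·
· · · · · · · ·
· · · · · ♙ · ·
♙ · · · · · · ♘
· ♙ ♙ ♙ ♙ · ♙ ♙
♖ ♘ ♗ ♕ ♔ ♗ · ♖


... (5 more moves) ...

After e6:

♜ ♞ ♝ ♛ ♚ ♝ ♞ ♜
♟ ♟ · · · · · ♟
· · ♟ ♟ ♟ · ♟ ·
· · · · · ♟ ♘ ·
♙ · ♙ · · ♙ · ·
· · · · · · · ·
· ♙ · ♙ ♙ · ♙ ♙
♖ ♘ ♗ ♕ ♔ ♗ · ♖


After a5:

♜ ♞ ♝ ♛ ♚ ♝ ♞ ♜
♟ ♟ · · · · · ♟
· · ♟ ♟ ♟ · ♟ ·
♙ · · · · ♟ ♘ ·
· · ♙ · · ♙ · ·
· · · · · · · ·
· ♙ · ♙ ♙ · ♙ ♙
♖ ♘ ♗ ♕ ♔ ♗ · ♖



  a b c d e f g h
  ─────────────────
8│♜ ♞ ♝ ♛ ♚ ♝ ♞ ♜│8
7│♟ ♟ · · · · · ♟│7
6│· · ♟ ♟ ♟ · ♟ ·│6
5│♙ · · · · ♟ ♘ ·│5
4│· · ♙ · · ♙ · ·│4
3│· · · · · · · ·│3
2│· ♙ · ♙ ♙ · ♙ ♙│2
1│♖ ♘ ♗ ♕ ♔ ♗ · ♖│1
  ─────────────────
  a b c d e f g h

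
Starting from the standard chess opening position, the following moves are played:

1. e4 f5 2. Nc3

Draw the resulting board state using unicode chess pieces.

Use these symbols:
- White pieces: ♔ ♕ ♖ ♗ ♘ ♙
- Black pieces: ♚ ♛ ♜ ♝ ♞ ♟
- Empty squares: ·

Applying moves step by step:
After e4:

♜ ♞ ♝ ♛ ♚ ♝ ♞ ♜
♟ ♟ ♟ ♟ ♟ ♟ ♟ ♟
· · · · · · · ·
· · · · · · · ·
· · · · ♙ · · ·
· · · · · · · ·
♙ ♙ ♙ ♙ · ♙ ♙ ♙
♖ ♘ ♗ ♕ ♔ ♗ ♘ ♖


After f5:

♜ ♞ ♝ ♛ ♚ ♝ ♞ ♜
♟ ♟ ♟ ♟ ♟ · ♟ ♟
· · · · · · · ·
· · · · · ♟ · ·
· · · · ♙ · · ·
· · · · · · · ·
♙ ♙ ♙ ♙ · ♙ ♙ ♙
♖ ♘ ♗ ♕ ♔ ♗ ♘ ♖


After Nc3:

♜ ♞ ♝ ♛ ♚ ♝ ♞ ♜
♟ ♟ ♟ ♟ ♟ · ♟ ♟
· · · · · · · ·
· · · · · ♟ · ·
· · · · ♙ · · ·
· · ♘ · · · · ·
♙ ♙ ♙ ♙ · ♙ ♙ ♙
♖ · ♗ ♕ ♔ ♗ ♘ ♖



  a b c d e f g h
  ─────────────────
8│♜ ♞ ♝ ♛ ♚ ♝ ♞ ♜│8
7│♟ ♟ ♟ ♟ ♟ · ♟ ♟│7
6│· · · · · · · ·│6
5│· · · · · ♟ · ·│5
4│· · · · ♙ · · ·│4
3│· · ♘ · · · · ·│3
2│♙ ♙ ♙ ♙ · ♙ ♙ ♙│2
1│♖ · ♗ ♕ ♔ ♗ ♘ ♖│1
  ─────────────────
  a b c d e f g h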